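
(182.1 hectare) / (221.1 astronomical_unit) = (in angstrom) 550.5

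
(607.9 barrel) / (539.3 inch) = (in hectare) 0.0007056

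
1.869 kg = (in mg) 1.869e+06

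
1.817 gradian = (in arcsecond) 5887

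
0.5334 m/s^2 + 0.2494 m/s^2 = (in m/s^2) 0.7828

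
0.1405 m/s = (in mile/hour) 0.3143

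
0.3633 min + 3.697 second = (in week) 4.215e-05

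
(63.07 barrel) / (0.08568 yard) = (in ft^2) 1378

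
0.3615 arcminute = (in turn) 1.674e-05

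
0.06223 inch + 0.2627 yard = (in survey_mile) 0.0001502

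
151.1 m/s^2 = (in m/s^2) 151.1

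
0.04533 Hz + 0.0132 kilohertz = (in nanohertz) 1.325e+10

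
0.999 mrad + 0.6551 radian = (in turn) 0.1044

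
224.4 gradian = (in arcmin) 1.212e+04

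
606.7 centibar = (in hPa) 6067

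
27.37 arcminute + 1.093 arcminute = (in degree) 0.4744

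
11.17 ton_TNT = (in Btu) 4.43e+07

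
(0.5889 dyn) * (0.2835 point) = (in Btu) 5.582e-13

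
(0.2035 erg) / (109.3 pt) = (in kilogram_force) 5.382e-08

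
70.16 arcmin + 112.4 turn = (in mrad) 7.063e+05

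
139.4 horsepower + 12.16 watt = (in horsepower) 139.4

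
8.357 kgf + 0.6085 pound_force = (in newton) 84.66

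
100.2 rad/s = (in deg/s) 5741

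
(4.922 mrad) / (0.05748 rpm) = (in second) 0.8177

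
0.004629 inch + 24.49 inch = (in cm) 62.22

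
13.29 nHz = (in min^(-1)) 7.974e-07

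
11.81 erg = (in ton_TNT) 2.823e-16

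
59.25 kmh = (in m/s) 16.46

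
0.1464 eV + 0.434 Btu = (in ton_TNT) 1.094e-07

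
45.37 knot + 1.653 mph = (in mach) 0.07072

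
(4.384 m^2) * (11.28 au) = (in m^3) 7.398e+12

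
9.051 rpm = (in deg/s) 54.31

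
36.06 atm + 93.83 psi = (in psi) 623.8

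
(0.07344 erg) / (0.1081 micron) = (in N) 0.06794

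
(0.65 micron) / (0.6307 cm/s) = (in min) 1.718e-06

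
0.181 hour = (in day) 0.007542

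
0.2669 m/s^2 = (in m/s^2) 0.2669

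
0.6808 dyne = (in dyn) 0.6808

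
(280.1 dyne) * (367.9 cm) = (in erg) 1.03e+05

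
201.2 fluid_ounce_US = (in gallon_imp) 1.309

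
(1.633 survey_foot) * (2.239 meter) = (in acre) 0.0002754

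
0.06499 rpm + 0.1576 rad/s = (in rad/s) 0.1644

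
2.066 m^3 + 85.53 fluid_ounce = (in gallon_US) 546.4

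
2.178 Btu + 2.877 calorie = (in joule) 2310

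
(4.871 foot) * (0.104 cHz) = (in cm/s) 0.1544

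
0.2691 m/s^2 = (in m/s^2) 0.2691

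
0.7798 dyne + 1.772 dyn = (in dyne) 2.552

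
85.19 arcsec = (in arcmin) 1.42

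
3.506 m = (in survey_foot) 11.5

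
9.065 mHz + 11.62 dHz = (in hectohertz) 0.01171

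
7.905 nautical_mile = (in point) 4.15e+07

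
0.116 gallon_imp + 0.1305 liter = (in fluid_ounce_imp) 23.15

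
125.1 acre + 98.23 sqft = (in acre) 125.1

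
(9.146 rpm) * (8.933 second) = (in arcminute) 2.941e+04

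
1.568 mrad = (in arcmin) 5.39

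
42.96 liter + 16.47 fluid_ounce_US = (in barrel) 0.2733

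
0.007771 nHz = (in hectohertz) 7.771e-14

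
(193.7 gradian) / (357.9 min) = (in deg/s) 0.008118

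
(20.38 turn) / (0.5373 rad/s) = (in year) 7.557e-06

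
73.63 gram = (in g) 73.63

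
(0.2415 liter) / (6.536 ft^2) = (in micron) 397.7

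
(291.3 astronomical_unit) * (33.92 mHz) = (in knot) 2.873e+12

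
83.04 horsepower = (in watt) 6.192e+04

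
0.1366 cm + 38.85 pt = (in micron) 1.507e+04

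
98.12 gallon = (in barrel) 2.336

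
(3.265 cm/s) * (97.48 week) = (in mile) 1196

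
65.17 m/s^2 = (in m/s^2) 65.17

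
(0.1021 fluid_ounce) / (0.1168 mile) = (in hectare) 1.606e-12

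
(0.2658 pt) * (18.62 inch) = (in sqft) 0.0004774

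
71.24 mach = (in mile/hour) 5.426e+04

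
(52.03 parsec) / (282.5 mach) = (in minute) 2.782e+11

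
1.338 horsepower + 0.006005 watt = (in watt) 997.8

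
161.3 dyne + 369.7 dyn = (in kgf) 0.0005415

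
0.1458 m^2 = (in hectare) 1.458e-05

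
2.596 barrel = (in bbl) 2.596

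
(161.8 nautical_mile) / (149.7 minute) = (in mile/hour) 74.63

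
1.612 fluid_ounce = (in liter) 0.04767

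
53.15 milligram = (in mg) 53.15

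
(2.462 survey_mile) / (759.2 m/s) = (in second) 5.219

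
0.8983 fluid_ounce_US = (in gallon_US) 0.007018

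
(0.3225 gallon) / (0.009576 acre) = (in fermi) 3.15e+10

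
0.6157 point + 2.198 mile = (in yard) 3868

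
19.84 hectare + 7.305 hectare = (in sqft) 2.922e+06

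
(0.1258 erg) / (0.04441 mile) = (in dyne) 1.76e-05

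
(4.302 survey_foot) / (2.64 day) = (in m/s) 5.749e-06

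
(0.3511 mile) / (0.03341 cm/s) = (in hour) 469.8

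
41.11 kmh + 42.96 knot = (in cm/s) 3352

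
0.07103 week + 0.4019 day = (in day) 0.8991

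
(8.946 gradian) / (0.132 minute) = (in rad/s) 0.01774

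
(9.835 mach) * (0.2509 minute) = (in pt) 1.429e+08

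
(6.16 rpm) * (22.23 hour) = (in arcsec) 1.065e+10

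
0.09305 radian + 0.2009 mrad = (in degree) 5.343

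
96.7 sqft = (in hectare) 0.0008984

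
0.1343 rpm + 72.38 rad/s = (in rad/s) 72.39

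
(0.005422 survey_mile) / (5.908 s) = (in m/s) 1.477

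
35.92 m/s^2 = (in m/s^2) 35.92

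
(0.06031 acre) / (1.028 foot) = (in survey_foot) 2556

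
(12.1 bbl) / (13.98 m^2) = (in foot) 0.4515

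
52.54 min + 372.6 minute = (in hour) 7.086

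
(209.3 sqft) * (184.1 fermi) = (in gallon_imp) 7.874e-10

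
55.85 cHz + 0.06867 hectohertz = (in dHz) 74.25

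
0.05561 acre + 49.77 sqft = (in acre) 0.05675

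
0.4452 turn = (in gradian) 178.1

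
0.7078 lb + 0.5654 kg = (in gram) 886.5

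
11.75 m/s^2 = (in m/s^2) 11.75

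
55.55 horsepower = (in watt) 4.142e+04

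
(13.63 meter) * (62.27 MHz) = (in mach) 2.493e+06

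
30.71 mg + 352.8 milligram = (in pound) 0.0008455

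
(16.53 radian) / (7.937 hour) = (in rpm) 0.005524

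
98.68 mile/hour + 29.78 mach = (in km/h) 3.666e+04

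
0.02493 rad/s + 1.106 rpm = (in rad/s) 0.1408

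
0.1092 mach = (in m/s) 37.18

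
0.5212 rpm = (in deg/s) 3.127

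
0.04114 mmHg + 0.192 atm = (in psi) 2.822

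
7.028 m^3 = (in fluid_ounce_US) 2.376e+05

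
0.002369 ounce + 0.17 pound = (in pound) 0.1701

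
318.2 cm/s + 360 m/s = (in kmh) 1307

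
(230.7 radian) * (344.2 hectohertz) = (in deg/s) 4.55e+08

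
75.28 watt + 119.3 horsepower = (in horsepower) 119.4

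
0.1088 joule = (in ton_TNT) 2.6e-11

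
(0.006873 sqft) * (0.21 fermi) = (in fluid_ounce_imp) 4.719e-15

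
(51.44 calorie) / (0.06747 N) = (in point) 9.042e+06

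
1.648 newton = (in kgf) 0.168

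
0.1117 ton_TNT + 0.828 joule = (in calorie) 1.117e+08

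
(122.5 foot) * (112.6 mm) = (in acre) 0.001039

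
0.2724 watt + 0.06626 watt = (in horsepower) 0.0004542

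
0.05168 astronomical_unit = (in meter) 7.731e+09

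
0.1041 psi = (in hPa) 7.177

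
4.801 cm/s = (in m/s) 0.04801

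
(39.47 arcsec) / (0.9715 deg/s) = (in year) 3.579e-10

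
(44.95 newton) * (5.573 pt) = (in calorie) 0.02112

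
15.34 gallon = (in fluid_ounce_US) 1964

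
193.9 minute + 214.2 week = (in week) 214.2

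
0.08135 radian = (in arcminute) 279.7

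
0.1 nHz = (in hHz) 1e-12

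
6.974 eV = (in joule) 1.117e-18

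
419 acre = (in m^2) 1.696e+06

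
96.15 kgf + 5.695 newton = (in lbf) 213.3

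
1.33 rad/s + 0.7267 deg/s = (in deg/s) 76.93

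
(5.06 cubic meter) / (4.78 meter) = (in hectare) 0.0001059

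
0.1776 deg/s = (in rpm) 0.0296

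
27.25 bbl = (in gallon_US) 1144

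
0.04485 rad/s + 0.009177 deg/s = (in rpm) 0.4298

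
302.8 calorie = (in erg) 1.267e+10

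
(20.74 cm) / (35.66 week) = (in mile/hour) 2.151e-08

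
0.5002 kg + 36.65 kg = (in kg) 37.15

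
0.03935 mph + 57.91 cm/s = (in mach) 0.001752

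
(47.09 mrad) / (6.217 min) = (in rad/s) 0.0001262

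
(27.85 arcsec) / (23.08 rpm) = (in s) 5.586e-05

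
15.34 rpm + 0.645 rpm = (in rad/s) 1.674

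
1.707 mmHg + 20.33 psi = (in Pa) 1.404e+05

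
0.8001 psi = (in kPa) 5.516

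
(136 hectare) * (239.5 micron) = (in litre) 3.257e+05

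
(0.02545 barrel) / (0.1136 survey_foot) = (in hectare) 1.169e-05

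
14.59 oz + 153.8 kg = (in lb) 340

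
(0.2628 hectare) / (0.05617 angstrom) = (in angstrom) 4.679e+24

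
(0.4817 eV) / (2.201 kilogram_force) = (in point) 1.014e-17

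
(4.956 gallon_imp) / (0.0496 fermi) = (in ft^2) 4.889e+15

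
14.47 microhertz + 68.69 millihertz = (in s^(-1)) 0.0687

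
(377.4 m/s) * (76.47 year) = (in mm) 9.101e+14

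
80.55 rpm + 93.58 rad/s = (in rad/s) 102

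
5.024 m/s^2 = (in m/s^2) 5.024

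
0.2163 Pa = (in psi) 3.137e-05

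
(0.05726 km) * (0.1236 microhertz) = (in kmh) 2.548e-05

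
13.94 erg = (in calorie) 3.332e-07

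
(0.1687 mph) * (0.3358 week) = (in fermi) 1.532e+19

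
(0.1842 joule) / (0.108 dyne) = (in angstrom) 1.706e+15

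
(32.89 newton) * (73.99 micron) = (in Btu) 2.307e-06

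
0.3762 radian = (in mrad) 376.2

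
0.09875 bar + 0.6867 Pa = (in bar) 0.09876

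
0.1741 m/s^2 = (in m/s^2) 0.1741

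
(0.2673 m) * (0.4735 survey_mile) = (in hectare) 0.02037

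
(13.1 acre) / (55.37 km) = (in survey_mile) 0.0005949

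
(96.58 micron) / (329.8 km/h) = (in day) 1.22e-11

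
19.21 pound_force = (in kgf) 8.714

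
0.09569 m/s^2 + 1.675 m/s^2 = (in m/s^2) 1.771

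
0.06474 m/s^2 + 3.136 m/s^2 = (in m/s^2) 3.201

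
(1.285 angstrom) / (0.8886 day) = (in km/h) 6.025e-15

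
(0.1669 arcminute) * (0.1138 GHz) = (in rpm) 5.276e+04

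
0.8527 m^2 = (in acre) 0.0002107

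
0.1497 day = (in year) 0.0004101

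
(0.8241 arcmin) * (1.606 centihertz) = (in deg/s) 0.0002206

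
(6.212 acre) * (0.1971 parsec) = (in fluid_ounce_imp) 5.381e+24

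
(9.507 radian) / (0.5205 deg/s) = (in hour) 0.2907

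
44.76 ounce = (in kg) 1.269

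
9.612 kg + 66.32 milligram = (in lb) 21.19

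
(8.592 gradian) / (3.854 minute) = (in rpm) 0.005573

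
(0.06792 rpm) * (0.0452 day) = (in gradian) 1768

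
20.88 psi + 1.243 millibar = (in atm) 1.422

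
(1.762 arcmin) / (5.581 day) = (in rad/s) 1.063e-09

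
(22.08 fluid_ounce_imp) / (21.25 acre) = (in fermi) 7.295e+06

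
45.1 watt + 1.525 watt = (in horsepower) 0.06253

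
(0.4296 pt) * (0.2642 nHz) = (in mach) 1.176e-16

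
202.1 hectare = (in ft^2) 2.175e+07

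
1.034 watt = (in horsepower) 0.001387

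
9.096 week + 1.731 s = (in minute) 9.169e+04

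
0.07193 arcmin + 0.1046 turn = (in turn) 0.1046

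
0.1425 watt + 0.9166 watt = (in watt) 1.059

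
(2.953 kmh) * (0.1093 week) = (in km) 54.22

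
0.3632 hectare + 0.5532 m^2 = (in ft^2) 3.91e+04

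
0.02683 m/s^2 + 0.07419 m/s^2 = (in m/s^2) 0.101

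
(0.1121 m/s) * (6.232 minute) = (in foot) 137.5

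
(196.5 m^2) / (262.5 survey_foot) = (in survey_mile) 0.001526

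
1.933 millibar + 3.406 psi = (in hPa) 236.8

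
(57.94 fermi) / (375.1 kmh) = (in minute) 9.268e-18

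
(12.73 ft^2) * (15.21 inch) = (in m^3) 0.4569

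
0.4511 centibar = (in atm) 0.004452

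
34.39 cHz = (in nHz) 3.439e+08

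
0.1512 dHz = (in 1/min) 0.9072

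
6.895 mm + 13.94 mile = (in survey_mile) 13.94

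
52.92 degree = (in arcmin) 3175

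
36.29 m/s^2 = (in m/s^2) 36.29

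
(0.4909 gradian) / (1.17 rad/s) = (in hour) 1.831e-06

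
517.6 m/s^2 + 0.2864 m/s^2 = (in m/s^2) 517.9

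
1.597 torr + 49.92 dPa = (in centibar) 0.2179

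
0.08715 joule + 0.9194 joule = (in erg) 1.007e+07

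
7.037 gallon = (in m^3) 0.02664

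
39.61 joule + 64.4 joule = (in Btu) 0.09858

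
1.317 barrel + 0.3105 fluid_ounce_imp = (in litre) 209.4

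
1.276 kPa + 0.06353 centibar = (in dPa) 1.34e+04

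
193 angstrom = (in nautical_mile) 1.042e-11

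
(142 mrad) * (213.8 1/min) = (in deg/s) 28.99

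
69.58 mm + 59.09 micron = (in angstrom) 6.964e+08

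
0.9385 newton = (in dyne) 9.385e+04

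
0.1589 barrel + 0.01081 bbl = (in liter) 26.98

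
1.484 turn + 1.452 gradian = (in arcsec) 1.928e+06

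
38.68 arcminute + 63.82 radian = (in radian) 63.83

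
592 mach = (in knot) 3.918e+05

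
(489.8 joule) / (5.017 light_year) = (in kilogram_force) 1.052e-15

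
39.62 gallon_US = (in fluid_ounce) 5071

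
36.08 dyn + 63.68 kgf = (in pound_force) 140.4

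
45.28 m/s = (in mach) 0.133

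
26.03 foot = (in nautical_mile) 0.004284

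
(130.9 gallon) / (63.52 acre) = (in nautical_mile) 1.041e-09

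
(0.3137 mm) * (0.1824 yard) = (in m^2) 5.232e-05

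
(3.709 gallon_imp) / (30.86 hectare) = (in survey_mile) 3.395e-11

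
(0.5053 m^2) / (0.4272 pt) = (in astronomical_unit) 2.241e-08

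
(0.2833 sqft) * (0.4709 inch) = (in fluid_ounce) 10.64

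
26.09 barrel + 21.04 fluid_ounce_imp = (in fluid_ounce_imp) 1.46e+05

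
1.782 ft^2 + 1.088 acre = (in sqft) 4.74e+04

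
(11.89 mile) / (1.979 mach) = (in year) 9.005e-07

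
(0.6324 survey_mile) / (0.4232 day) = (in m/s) 0.02783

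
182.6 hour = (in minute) 1.096e+04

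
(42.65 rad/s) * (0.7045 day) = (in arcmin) 8.925e+09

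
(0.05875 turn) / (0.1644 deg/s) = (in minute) 2.144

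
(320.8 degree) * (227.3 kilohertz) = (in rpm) 1.215e+07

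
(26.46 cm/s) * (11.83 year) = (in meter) 9.871e+07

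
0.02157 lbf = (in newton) 0.09595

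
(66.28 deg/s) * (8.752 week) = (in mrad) 6.123e+09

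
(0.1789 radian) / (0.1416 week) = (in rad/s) 2.089e-06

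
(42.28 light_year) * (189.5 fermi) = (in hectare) 7.58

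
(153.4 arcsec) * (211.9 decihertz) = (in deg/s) 0.9029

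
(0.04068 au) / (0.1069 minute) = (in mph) 2.122e+09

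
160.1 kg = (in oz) 5647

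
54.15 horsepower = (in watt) 4.038e+04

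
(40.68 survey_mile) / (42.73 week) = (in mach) 7.44e-06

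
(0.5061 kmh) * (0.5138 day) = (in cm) 6.241e+05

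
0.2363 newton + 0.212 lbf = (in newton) 1.179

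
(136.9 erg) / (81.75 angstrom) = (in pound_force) 376.5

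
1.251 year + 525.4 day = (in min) 1.414e+06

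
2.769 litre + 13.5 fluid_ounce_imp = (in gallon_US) 0.8328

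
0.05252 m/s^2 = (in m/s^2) 0.05252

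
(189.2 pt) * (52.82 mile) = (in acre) 1.402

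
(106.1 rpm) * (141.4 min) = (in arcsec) 1.944e+10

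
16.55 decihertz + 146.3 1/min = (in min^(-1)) 245.6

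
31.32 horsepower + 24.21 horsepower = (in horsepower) 55.53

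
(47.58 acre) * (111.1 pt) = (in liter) 7.547e+06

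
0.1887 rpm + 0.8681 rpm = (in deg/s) 6.341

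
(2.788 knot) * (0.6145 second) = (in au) 5.892e-12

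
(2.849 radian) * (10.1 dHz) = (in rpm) 27.48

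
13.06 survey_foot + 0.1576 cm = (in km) 0.003982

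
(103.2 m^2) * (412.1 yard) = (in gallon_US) 1.027e+07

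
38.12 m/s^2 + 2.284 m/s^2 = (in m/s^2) 40.4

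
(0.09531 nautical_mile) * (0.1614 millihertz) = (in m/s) 0.02849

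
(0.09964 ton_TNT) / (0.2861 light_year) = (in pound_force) 3.463e-08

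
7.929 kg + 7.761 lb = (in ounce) 403.9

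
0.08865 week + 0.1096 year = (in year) 0.1113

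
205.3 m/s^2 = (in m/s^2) 205.3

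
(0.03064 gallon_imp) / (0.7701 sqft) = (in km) 1.947e-06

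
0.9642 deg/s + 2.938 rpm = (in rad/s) 0.3245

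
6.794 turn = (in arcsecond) 8.805e+06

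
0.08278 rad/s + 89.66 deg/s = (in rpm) 15.73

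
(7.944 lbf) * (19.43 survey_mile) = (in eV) 6.897e+24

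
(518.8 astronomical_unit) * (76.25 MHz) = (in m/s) 5.918e+21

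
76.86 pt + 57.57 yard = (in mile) 0.03273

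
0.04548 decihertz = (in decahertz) 0.0004548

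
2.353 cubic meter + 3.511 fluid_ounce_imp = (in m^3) 2.353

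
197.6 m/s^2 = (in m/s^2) 197.6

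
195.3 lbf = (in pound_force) 195.3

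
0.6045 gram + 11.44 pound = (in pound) 11.44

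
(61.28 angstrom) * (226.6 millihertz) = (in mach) 4.078e-12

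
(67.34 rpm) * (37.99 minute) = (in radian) 1.607e+04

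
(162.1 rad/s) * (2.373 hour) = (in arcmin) 4.761e+09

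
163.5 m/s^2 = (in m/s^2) 163.5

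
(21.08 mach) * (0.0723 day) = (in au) 0.0002997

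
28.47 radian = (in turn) 4.531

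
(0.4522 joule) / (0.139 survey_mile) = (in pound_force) 0.0004544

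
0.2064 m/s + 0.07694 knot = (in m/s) 0.246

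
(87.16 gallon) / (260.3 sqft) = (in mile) 8.478e-06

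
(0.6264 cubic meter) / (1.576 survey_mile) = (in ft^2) 0.002658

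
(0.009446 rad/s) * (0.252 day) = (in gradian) 1.309e+04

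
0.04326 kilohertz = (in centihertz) 4326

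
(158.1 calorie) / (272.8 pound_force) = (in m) 0.5451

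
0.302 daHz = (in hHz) 0.0302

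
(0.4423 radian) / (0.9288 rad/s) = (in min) 0.007937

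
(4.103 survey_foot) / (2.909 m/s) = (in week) 7.108e-07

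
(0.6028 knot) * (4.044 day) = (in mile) 67.33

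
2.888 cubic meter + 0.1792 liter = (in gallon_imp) 635.3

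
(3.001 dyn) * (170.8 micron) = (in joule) 5.126e-09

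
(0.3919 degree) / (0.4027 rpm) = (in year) 5.143e-09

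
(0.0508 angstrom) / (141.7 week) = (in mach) 1.741e-22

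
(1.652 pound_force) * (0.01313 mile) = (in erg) 1.553e+09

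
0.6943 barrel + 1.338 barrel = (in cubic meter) 0.3231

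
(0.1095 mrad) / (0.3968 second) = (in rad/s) 0.000276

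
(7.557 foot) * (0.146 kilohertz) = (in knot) 653.7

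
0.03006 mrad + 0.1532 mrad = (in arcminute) 0.63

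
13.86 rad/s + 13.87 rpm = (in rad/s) 15.31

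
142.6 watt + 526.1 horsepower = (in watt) 3.925e+05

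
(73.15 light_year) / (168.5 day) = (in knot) 9.24e+10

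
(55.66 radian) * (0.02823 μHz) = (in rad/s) 1.571e-06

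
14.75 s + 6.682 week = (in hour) 1123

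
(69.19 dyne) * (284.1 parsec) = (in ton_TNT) 1.45e+06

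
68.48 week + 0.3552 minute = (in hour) 1.15e+04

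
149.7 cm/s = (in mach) 0.004396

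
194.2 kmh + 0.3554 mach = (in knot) 340.1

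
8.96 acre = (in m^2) 3.626e+04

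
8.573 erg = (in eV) 5.351e+12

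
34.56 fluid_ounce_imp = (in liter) 0.982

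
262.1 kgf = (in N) 2570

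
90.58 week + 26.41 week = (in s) 7.076e+07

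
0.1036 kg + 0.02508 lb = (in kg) 0.115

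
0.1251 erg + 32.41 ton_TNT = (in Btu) 1.285e+08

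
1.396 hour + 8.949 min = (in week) 0.009197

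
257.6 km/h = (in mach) 0.2101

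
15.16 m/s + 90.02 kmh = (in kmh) 144.6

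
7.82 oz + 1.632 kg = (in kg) 1.854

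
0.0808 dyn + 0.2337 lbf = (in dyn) 1.04e+05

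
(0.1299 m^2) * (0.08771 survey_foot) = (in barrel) 0.02184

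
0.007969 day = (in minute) 11.48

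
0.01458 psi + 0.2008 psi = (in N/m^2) 1485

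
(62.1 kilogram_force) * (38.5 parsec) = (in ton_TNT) 1.729e+11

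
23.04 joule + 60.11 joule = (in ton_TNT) 1.987e-08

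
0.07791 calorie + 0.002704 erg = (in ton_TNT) 7.791e-11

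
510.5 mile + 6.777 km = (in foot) 2.718e+06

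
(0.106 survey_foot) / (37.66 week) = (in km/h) 5.107e-09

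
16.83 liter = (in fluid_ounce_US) 569.1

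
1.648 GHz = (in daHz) 1.648e+08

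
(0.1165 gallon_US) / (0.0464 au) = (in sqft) 6.839e-13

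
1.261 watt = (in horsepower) 0.001691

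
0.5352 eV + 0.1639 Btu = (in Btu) 0.1639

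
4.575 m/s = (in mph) 10.23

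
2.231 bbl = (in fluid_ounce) 1.199e+04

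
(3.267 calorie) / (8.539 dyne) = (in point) 4.538e+08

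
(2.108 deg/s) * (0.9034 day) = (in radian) 2872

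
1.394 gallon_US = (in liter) 5.277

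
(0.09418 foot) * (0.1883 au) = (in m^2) 8.086e+08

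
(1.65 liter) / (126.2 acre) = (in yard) 3.533e-09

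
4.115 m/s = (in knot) 7.999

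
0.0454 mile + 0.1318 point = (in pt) 2.071e+05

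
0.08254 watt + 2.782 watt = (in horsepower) 0.003841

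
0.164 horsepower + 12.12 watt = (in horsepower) 0.1803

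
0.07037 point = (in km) 2.482e-08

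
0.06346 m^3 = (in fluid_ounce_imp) 2233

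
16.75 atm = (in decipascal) 1.697e+07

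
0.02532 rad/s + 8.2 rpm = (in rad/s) 0.884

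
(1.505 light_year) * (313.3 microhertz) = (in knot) 8.671e+12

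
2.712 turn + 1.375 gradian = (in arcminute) 5.865e+04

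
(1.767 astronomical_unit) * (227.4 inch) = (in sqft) 1.643e+13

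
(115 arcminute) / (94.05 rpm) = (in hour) 9.435e-07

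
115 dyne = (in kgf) 0.0001173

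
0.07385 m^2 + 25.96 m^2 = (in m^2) 26.03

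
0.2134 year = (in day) 77.89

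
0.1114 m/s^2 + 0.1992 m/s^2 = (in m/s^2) 0.3106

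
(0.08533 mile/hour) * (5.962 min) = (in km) 0.01365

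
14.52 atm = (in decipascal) 1.471e+07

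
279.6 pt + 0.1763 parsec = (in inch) 2.142e+17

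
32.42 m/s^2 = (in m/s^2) 32.42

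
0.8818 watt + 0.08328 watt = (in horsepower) 0.001294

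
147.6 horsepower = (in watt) 1.101e+05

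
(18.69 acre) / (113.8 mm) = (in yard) 7.269e+05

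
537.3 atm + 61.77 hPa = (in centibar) 5.445e+04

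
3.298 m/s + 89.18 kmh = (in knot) 54.56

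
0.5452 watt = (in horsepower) 0.0007311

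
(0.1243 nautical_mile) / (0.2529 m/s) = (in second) 910.3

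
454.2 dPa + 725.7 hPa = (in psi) 10.53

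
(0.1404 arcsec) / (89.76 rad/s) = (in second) 7.583e-09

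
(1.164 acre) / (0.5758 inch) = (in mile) 200.1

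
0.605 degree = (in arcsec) 2178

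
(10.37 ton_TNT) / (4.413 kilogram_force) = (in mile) 6.23e+05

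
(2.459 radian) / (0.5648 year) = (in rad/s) 1.381e-07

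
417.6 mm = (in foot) 1.37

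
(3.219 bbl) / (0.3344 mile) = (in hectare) 9.51e-08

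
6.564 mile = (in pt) 2.994e+07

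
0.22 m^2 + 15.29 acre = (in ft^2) 6.66e+05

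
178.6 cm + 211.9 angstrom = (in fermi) 1.786e+15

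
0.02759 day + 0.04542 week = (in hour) 8.293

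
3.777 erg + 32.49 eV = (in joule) 3.777e-07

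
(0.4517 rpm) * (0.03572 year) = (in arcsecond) 1.099e+10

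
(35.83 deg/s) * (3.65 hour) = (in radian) 8217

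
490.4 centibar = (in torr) 3678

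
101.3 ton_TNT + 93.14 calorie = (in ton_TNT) 101.3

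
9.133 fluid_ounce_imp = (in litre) 0.2595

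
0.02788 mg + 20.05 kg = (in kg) 20.05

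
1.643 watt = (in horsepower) 0.002203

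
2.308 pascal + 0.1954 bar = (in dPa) 1.954e+05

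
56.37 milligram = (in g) 0.05637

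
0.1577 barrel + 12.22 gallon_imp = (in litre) 80.63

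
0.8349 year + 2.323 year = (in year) 3.158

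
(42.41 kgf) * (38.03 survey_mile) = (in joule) 2.545e+07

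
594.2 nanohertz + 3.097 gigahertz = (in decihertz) 3.097e+10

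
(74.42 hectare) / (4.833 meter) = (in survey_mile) 95.68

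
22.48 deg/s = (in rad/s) 0.3924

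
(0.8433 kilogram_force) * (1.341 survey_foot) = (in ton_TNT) 8.079e-10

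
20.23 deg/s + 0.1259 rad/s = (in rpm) 4.574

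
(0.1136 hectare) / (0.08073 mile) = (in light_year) 9.242e-16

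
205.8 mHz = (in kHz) 0.0002058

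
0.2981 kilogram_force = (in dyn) 2.923e+05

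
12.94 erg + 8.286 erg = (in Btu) 2.012e-09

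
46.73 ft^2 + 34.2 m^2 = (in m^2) 38.54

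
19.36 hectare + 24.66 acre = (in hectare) 29.34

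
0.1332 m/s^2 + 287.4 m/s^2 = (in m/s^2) 287.5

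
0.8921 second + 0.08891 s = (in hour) 0.0002725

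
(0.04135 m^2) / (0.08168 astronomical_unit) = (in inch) 1.332e-10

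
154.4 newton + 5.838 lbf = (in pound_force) 40.55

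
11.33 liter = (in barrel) 0.07126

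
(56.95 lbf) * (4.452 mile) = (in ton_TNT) 0.0004338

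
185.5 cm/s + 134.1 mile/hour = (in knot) 120.1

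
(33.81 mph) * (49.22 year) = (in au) 0.1568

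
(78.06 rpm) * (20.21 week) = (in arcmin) 3.435e+11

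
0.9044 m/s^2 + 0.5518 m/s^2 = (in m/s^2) 1.456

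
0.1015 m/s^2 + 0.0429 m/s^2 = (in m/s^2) 0.1444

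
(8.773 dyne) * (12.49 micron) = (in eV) 6.839e+09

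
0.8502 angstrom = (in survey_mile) 5.283e-14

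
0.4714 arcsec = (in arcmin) 0.007857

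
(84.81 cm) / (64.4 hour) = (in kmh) 1.317e-05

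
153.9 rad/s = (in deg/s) 8818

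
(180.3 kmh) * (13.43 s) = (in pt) 1.907e+06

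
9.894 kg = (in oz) 349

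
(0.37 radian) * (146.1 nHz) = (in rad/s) 5.406e-08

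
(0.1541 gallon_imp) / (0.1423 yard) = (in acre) 1.33e-06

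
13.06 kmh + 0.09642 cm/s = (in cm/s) 362.9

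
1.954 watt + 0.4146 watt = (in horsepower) 0.003176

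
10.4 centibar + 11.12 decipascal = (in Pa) 1.04e+04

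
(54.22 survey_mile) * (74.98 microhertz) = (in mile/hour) 14.64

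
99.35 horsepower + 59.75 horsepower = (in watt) 1.186e+05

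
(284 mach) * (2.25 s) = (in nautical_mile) 117.5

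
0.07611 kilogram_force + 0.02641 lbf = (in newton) 0.8639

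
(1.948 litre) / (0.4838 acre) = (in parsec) 3.224e-23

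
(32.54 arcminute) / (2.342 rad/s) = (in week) 6.683e-09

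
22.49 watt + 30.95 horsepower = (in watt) 2.31e+04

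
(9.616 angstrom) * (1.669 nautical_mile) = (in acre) 7.345e-10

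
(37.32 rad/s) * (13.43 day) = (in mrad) 4.33e+10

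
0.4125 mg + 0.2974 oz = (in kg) 0.008432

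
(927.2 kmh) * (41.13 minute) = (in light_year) 6.718e-11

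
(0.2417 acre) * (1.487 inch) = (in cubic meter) 36.94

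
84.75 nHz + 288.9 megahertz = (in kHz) 2.889e+05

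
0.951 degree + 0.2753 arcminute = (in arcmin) 57.34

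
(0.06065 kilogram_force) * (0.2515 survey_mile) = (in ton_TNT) 5.754e-08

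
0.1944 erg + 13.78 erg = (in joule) 1.397e-06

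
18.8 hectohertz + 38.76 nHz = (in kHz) 1.88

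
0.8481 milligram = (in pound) 1.87e-06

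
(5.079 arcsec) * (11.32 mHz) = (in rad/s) 2.787e-07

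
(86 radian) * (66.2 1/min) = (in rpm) 906.1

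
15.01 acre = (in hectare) 6.074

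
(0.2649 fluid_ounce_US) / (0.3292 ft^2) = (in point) 0.7261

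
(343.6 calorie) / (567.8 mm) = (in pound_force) 569.2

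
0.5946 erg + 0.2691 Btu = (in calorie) 67.86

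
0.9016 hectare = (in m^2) 9016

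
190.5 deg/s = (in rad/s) 3.325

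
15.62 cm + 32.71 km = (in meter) 3.271e+04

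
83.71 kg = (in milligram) 8.371e+07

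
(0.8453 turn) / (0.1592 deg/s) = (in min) 31.86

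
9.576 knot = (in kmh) 17.73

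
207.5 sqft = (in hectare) 0.001928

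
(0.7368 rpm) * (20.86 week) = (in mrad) 9.734e+08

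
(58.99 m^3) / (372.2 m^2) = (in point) 449.3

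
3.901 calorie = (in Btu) 0.01547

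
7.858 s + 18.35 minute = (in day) 0.01283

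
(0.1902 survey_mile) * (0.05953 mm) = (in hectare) 1.822e-06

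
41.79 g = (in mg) 4.179e+04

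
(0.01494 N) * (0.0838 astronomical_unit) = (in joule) 1.873e+08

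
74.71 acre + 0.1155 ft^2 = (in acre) 74.71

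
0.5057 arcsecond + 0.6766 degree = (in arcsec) 2436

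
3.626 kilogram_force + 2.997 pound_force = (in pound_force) 10.99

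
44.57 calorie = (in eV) 1.164e+21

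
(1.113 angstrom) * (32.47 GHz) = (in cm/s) 361.4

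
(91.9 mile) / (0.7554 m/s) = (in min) 3263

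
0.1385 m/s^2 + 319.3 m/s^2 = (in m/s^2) 319.4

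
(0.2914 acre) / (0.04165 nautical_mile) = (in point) 4.334e+04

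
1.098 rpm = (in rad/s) 0.115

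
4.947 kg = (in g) 4947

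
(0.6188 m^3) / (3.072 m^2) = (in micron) 2.014e+05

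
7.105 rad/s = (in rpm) 67.85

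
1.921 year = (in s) 6.058e+07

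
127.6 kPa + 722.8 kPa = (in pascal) 8.504e+05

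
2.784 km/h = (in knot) 1.503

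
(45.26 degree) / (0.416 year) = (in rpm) 5.75e-07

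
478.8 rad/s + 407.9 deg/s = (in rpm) 4640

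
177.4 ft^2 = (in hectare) 0.001648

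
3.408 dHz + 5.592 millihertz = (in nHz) 3.464e+08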